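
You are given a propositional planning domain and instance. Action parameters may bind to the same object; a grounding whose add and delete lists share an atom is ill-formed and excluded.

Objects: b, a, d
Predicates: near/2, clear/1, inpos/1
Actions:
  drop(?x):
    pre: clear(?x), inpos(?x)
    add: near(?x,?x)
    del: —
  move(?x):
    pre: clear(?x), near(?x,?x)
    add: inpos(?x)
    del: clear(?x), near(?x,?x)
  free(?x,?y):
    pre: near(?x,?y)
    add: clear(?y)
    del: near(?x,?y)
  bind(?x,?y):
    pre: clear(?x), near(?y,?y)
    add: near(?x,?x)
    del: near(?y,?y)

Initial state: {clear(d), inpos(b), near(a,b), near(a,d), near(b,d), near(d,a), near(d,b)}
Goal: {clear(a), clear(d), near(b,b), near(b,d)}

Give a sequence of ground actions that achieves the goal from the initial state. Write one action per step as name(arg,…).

1. free(a,b)  →  {clear(b), clear(d), inpos(b), near(a,d), near(b,d), near(d,a), near(d,b)}
2. drop(b)  →  {clear(b), clear(d), inpos(b), near(a,d), near(b,b), near(b,d), near(d,a), near(d,b)}
3. free(d,a)  →  {clear(a), clear(b), clear(d), inpos(b), near(a,d), near(b,b), near(b,d), near(d,b)}

free(a,b); drop(b); free(d,a)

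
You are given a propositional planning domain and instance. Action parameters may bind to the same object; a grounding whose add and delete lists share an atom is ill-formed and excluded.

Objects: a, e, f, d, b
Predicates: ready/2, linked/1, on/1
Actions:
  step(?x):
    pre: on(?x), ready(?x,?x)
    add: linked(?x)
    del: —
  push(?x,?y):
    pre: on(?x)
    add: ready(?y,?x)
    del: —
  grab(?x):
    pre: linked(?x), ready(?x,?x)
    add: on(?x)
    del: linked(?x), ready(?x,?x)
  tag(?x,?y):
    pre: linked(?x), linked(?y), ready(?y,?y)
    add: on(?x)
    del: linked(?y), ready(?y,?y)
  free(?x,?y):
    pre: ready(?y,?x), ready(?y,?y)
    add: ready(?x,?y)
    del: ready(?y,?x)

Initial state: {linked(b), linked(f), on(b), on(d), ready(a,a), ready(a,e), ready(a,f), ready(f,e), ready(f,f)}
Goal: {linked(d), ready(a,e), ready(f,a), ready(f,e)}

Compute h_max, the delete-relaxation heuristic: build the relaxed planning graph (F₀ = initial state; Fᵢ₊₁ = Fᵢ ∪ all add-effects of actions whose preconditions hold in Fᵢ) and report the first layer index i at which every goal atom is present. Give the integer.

F0 = init (9 atoms)
F1 = F0 ∪ {on(f), ready(a,b), ready(a,d), ready(b,b), ready(b,d), ready(d,b), ready(d,d), ready(e,a), ready(e,b), ready(e,d), ready(e,f), ready(f,a), ready(f,b), ready(f,d)}  (23 atoms)
F2 = F1 ∪ {linked(d), ready(b,a), ready(b,f), ready(d,a), ready(d,f)}  (28 atoms)
goal ⊆ F2  ⇒  h_max = 2

2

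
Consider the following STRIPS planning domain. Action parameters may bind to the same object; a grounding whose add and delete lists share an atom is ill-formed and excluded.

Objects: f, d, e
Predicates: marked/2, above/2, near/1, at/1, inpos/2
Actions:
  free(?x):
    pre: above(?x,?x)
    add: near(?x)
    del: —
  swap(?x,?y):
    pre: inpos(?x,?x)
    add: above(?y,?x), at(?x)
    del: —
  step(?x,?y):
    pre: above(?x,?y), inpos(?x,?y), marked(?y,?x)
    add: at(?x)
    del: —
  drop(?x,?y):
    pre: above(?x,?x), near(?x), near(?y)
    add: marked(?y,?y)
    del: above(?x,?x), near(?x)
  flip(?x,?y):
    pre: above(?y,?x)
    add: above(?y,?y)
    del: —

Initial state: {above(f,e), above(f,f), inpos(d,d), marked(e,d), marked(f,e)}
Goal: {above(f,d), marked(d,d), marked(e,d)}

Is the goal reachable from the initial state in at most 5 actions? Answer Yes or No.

Yes

1. swap(d,f)  →  {above(f,d), above(f,e), above(f,f), at(d), inpos(d,d), marked(e,d), marked(f,e)}
2. swap(d,d)  →  {above(d,d), above(f,d), above(f,e), above(f,f), at(d), inpos(d,d), marked(e,d), marked(f,e)}
3. free(d)  →  {above(d,d), above(f,d), above(f,e), above(f,f), at(d), inpos(d,d), marked(e,d), marked(f,e), near(d)}
4. drop(d,d)  →  {above(f,d), above(f,e), above(f,f), at(d), inpos(d,d), marked(d,d), marked(e,d), marked(f,e)}
optimal plan length = 4; 4 ≤ 5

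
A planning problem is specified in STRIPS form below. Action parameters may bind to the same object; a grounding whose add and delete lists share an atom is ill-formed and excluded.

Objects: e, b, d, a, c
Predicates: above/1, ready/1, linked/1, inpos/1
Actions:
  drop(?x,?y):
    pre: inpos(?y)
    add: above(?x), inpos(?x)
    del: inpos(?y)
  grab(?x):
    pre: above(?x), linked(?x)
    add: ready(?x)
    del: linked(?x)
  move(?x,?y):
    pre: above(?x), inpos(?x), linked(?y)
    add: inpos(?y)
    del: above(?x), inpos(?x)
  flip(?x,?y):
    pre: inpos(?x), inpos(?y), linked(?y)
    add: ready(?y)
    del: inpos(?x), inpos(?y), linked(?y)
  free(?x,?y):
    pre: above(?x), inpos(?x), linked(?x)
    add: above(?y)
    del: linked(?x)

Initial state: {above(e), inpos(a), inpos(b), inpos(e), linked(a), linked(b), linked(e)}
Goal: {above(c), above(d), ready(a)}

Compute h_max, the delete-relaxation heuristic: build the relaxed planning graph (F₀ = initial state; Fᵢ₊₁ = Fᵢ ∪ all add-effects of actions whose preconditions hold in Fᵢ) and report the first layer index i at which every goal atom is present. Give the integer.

1

F0 = init (7 atoms)
F1 = F0 ∪ {above(a), above(b), above(c), above(d), inpos(c), inpos(d), ready(a), ready(b), ready(e)}  (16 atoms)
goal ⊆ F1  ⇒  h_max = 1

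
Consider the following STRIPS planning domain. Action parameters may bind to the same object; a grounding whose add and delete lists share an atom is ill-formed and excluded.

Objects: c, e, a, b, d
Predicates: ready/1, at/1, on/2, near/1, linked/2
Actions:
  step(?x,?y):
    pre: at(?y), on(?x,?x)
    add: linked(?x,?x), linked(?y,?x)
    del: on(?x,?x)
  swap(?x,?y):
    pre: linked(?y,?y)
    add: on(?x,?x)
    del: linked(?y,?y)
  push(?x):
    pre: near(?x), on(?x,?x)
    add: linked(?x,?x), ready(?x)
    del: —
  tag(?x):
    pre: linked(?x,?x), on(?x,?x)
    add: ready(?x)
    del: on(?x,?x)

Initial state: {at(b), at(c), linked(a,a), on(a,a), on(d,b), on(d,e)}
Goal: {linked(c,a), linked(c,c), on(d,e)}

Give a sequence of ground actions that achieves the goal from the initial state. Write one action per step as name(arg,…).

1. step(a,c)  →  {at(b), at(c), linked(a,a), linked(c,a), on(d,b), on(d,e)}
2. swap(c,a)  →  {at(b), at(c), linked(c,a), on(c,c), on(d,b), on(d,e)}
3. step(c,c)  →  {at(b), at(c), linked(c,a), linked(c,c), on(d,b), on(d,e)}

step(a,c); swap(c,a); step(c,c)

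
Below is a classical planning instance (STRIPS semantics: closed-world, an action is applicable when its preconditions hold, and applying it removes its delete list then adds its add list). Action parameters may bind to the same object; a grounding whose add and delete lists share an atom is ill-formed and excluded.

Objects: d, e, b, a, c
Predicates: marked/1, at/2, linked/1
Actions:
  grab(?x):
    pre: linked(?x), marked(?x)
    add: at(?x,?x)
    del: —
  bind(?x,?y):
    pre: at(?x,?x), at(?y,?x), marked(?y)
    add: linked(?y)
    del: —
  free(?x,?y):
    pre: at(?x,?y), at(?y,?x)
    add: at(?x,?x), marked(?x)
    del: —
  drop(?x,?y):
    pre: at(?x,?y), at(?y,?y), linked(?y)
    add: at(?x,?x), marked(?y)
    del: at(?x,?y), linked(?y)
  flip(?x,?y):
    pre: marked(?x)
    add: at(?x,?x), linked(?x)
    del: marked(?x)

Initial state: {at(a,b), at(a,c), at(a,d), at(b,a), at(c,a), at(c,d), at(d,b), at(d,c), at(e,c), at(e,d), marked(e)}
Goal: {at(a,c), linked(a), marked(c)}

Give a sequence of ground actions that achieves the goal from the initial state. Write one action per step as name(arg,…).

1. free(a,b)  →  {at(a,a), at(a,b), at(a,c), at(a,d), at(b,a), at(c,a), at(c,d), at(d,b), at(d,c), at(e,c), at(e,d), marked(a), marked(e)}
2. bind(a,a)  →  {at(a,a), at(a,b), at(a,c), at(a,d), at(b,a), at(c,a), at(c,d), at(d,b), at(d,c), at(e,c), at(e,d), linked(a), marked(a), marked(e)}
3. free(c,d)  →  {at(a,a), at(a,b), at(a,c), at(a,d), at(b,a), at(c,a), at(c,c), at(c,d), at(d,b), at(d,c), at(e,c), at(e,d), linked(a), marked(a), marked(c), marked(e)}

free(a,b); bind(a,a); free(c,d)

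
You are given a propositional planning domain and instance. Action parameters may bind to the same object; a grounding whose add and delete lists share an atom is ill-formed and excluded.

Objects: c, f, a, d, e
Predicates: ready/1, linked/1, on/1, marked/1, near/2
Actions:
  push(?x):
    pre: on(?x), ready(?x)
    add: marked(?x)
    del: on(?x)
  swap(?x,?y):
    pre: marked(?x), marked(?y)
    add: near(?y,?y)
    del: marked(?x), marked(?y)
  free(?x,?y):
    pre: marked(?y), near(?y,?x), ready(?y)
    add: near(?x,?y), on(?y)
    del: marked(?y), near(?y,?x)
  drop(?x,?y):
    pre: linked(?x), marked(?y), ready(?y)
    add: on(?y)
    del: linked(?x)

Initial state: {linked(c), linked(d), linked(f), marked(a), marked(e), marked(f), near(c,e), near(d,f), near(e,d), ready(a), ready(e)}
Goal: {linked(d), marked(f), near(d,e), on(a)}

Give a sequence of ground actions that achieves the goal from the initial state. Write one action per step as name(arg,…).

free(d,e); drop(c,a)

1. free(d,e)  →  {linked(c), linked(d), linked(f), marked(a), marked(f), near(c,e), near(d,e), near(d,f), on(e), ready(a), ready(e)}
2. drop(c,a)  →  {linked(d), linked(f), marked(a), marked(f), near(c,e), near(d,e), near(d,f), on(a), on(e), ready(a), ready(e)}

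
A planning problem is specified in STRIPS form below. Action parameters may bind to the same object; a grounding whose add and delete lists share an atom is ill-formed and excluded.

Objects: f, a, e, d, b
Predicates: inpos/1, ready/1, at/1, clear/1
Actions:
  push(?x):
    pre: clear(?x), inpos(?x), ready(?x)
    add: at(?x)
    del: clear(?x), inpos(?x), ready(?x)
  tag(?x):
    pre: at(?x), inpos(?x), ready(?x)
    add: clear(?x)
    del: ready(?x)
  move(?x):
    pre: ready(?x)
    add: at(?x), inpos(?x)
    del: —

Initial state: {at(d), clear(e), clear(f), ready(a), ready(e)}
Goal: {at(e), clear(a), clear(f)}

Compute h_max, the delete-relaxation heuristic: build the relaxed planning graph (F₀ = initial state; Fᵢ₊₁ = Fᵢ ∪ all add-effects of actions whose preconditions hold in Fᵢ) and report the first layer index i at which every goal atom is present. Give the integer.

2

F0 = init (5 atoms)
F1 = F0 ∪ {at(a), at(e), inpos(a), inpos(e)}  (9 atoms)
F2 = F1 ∪ {clear(a)}  (10 atoms)
goal ⊆ F2  ⇒  h_max = 2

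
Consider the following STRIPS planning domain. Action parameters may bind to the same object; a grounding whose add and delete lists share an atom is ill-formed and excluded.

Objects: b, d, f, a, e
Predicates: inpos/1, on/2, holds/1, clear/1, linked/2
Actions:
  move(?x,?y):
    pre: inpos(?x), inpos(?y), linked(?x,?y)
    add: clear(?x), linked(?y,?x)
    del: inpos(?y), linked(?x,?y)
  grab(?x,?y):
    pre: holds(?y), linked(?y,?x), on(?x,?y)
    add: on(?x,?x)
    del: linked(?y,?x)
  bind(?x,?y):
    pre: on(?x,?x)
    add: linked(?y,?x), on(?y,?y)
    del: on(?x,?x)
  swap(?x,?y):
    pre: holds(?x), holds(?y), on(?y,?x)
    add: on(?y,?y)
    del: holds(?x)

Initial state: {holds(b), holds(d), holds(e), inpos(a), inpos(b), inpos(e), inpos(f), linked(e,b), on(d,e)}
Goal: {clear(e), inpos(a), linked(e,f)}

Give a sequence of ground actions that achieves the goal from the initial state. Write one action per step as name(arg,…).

1. move(e,b)  →  {clear(e), holds(b), holds(d), holds(e), inpos(a), inpos(e), inpos(f), linked(b,e), on(d,e)}
2. swap(e,d)  →  {clear(e), holds(b), holds(d), inpos(a), inpos(e), inpos(f), linked(b,e), on(d,d), on(d,e)}
3. bind(d,f)  →  {clear(e), holds(b), holds(d), inpos(a), inpos(e), inpos(f), linked(b,e), linked(f,d), on(d,e), on(f,f)}
4. bind(f,e)  →  {clear(e), holds(b), holds(d), inpos(a), inpos(e), inpos(f), linked(b,e), linked(e,f), linked(f,d), on(d,e), on(e,e)}

move(e,b); swap(e,d); bind(d,f); bind(f,e)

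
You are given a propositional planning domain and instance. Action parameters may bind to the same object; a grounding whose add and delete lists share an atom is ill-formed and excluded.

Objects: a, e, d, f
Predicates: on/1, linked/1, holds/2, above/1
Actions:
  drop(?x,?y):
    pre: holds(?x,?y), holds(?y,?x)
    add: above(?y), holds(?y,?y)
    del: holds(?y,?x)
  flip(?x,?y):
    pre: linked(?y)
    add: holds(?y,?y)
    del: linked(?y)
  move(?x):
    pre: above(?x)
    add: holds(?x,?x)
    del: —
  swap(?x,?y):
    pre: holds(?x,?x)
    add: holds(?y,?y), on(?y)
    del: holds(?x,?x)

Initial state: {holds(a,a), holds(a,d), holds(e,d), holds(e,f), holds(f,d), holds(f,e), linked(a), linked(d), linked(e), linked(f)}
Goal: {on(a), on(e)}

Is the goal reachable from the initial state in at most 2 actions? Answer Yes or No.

Yes

1. swap(a,e)  →  {holds(a,d), holds(e,d), holds(e,e), holds(e,f), holds(f,d), holds(f,e), linked(a), linked(d), linked(e), linked(f), on(e)}
2. swap(e,a)  →  {holds(a,a), holds(a,d), holds(e,d), holds(e,f), holds(f,d), holds(f,e), linked(a), linked(d), linked(e), linked(f), on(a), on(e)}
optimal plan length = 2; 2 ≤ 2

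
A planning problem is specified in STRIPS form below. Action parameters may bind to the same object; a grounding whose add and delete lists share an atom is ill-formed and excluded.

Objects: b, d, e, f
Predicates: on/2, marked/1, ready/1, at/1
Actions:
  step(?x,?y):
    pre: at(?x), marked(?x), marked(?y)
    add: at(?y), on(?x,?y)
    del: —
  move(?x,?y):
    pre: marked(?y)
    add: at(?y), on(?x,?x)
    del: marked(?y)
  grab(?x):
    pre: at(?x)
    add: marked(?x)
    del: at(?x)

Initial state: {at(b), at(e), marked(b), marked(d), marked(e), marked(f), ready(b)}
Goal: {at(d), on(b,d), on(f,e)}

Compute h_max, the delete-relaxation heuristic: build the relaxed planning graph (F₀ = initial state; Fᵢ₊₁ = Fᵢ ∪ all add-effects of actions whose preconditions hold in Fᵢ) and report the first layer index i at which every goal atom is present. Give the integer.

2

F0 = init (7 atoms)
F1 = F0 ∪ {at(d), at(f), on(b,b), on(b,d), on(b,e), on(b,f), on(d,d), on(e,b), on(e,d), on(e,e), on(e,f), on(f,f)}  (19 atoms)
F2 = F1 ∪ {on(d,b), on(d,e), on(d,f), on(f,b), on(f,d), on(f,e)}  (25 atoms)
goal ⊆ F2  ⇒  h_max = 2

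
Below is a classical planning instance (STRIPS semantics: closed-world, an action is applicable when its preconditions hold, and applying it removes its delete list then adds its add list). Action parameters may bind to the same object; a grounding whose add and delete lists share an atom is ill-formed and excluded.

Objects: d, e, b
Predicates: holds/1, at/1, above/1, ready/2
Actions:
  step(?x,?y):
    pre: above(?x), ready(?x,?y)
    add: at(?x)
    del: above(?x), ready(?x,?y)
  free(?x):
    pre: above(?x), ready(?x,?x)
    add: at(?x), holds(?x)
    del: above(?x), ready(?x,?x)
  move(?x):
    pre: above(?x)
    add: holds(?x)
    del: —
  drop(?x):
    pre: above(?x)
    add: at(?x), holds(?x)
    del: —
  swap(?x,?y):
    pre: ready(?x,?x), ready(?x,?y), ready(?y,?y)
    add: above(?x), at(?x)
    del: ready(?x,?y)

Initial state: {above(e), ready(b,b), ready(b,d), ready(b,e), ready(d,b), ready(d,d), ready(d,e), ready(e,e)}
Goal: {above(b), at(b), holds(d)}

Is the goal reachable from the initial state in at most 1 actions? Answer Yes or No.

No

1. swap(d,d)  →  {above(d), above(e), at(d), ready(b,b), ready(b,d), ready(b,e), ready(d,b), ready(d,e), ready(e,e)}
2. move(d)  →  {above(d), above(e), at(d), holds(d), ready(b,b), ready(b,d), ready(b,e), ready(d,b), ready(d,e), ready(e,e)}
3. swap(b,e)  →  {above(b), above(d), above(e), at(b), at(d), holds(d), ready(b,b), ready(b,d), ready(d,b), ready(d,e), ready(e,e)}
optimal plan length = 3; 3 > 1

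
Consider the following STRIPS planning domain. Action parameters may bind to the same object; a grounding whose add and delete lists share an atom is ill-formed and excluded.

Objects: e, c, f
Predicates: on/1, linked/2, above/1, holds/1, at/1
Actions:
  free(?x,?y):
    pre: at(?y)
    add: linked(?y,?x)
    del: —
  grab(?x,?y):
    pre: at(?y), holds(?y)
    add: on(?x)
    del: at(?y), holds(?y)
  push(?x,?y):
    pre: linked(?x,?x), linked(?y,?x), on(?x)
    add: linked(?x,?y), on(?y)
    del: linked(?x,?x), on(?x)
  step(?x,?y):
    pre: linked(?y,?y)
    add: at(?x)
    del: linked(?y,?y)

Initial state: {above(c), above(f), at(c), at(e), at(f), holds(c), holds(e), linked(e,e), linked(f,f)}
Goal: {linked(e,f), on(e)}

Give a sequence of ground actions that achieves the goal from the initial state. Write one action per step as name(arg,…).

1. free(f,e)  →  {above(c), above(f), at(c), at(e), at(f), holds(c), holds(e), linked(e,e), linked(e,f), linked(f,f)}
2. grab(e,e)  →  {above(c), above(f), at(c), at(f), holds(c), linked(e,e), linked(e,f), linked(f,f), on(e)}

free(f,e); grab(e,e)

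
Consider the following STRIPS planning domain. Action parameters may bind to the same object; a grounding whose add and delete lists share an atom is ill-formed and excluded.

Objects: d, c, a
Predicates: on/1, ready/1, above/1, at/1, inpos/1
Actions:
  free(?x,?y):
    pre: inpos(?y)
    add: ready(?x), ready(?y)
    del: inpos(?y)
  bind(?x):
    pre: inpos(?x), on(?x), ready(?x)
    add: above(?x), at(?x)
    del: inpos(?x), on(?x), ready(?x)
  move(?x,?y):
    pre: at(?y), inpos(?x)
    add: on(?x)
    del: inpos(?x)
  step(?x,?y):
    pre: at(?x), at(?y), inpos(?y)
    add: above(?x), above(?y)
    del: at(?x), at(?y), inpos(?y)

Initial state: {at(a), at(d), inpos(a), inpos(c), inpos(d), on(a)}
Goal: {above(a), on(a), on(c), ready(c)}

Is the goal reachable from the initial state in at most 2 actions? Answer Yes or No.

No

1. free(c,d)  →  {at(a), at(d), inpos(a), inpos(c), on(a), ready(c), ready(d)}
2. move(c,d)  →  {at(a), at(d), inpos(a), on(a), on(c), ready(c), ready(d)}
3. step(d,a)  →  {above(a), above(d), on(a), on(c), ready(c), ready(d)}
optimal plan length = 3; 3 > 2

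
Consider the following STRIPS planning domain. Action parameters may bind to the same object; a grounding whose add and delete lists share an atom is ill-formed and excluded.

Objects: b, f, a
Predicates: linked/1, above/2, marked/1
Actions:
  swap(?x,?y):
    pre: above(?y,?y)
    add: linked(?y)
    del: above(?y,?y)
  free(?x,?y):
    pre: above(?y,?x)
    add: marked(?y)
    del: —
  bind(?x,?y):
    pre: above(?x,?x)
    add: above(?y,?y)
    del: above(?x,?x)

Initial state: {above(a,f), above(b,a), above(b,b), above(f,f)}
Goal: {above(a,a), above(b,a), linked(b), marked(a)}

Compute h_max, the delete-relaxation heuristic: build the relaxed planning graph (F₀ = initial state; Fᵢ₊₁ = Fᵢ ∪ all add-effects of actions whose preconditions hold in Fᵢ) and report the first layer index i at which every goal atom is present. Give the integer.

F0 = init (4 atoms)
F1 = F0 ∪ {above(a,a), linked(b), linked(f), marked(a), marked(b), marked(f)}  (10 atoms)
goal ⊆ F1  ⇒  h_max = 1

1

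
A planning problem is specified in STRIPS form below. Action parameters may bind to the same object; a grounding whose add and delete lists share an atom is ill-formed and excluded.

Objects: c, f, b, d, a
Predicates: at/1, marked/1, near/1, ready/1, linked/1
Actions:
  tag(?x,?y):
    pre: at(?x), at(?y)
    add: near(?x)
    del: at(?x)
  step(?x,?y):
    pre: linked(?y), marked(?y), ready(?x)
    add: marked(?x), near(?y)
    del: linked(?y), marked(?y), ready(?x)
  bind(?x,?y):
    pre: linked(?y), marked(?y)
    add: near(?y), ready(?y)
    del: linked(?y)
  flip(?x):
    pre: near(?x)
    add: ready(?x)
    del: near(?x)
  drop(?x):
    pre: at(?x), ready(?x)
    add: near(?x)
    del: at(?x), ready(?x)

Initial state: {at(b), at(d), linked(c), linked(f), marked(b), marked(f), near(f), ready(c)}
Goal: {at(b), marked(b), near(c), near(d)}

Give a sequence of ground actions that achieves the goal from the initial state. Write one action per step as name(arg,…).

tag(d,b); step(c,f); bind(c,c)

1. tag(d,b)  →  {at(b), linked(c), linked(f), marked(b), marked(f), near(d), near(f), ready(c)}
2. step(c,f)  →  {at(b), linked(c), marked(b), marked(c), near(d), near(f)}
3. bind(c,c)  →  {at(b), marked(b), marked(c), near(c), near(d), near(f), ready(c)}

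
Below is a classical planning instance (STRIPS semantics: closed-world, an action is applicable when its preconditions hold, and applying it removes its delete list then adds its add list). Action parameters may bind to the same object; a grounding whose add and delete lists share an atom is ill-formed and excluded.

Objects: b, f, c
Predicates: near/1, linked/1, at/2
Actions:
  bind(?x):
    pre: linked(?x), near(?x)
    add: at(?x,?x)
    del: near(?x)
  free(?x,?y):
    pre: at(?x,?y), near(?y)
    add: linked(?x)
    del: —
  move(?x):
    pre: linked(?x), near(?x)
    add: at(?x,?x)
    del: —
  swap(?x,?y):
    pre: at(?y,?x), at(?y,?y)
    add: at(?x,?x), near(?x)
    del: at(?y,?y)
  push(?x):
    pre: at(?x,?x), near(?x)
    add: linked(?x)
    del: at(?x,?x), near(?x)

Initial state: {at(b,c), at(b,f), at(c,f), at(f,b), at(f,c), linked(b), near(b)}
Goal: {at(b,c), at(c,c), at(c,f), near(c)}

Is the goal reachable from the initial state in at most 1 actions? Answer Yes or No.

No

1. bind(b)  →  {at(b,b), at(b,c), at(b,f), at(c,f), at(f,b), at(f,c), linked(b)}
2. swap(c,b)  →  {at(b,c), at(b,f), at(c,c), at(c,f), at(f,b), at(f,c), linked(b), near(c)}
optimal plan length = 2; 2 > 1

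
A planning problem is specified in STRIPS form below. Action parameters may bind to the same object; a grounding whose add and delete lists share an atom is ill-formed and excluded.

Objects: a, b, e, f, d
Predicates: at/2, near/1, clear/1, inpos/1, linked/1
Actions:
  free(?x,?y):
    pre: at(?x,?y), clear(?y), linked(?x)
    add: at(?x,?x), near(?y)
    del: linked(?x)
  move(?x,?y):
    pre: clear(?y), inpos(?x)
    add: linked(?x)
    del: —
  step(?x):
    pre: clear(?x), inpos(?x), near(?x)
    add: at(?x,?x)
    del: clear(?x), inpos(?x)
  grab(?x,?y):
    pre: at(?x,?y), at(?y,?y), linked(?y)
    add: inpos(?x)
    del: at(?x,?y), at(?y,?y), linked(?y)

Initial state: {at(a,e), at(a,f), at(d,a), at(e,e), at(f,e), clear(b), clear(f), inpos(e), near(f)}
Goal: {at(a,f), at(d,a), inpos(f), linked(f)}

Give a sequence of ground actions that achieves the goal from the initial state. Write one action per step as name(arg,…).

move(e,b); grab(f,e); move(f,b)

1. move(e,b)  →  {at(a,e), at(a,f), at(d,a), at(e,e), at(f,e), clear(b), clear(f), inpos(e), linked(e), near(f)}
2. grab(f,e)  →  {at(a,e), at(a,f), at(d,a), clear(b), clear(f), inpos(e), inpos(f), near(f)}
3. move(f,b)  →  {at(a,e), at(a,f), at(d,a), clear(b), clear(f), inpos(e), inpos(f), linked(f), near(f)}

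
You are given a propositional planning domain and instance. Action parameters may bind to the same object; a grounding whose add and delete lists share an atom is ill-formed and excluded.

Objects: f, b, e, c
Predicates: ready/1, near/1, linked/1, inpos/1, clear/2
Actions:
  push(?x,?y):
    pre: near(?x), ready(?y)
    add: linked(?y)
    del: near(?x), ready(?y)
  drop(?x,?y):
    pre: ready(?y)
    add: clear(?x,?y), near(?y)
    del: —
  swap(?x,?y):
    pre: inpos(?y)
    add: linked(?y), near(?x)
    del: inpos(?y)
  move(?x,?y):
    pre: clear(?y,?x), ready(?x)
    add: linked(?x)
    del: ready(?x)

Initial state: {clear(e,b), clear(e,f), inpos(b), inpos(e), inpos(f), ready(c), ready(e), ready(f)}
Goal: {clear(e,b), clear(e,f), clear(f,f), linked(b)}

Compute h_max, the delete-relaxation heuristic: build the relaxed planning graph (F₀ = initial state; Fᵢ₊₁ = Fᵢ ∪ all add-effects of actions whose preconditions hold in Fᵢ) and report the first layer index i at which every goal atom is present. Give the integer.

F0 = init (8 atoms)
F1 = F0 ∪ {clear(b,c), clear(b,e), clear(b,f), clear(c,c), clear(c,e), clear(c,f), clear(e,c), clear(e,e), clear(f,c), clear(f,e), clear(f,f), linked(b), linked(e), linked(f), near(b), near(c), near(e), near(f)}  (26 atoms)
goal ⊆ F1  ⇒  h_max = 1

1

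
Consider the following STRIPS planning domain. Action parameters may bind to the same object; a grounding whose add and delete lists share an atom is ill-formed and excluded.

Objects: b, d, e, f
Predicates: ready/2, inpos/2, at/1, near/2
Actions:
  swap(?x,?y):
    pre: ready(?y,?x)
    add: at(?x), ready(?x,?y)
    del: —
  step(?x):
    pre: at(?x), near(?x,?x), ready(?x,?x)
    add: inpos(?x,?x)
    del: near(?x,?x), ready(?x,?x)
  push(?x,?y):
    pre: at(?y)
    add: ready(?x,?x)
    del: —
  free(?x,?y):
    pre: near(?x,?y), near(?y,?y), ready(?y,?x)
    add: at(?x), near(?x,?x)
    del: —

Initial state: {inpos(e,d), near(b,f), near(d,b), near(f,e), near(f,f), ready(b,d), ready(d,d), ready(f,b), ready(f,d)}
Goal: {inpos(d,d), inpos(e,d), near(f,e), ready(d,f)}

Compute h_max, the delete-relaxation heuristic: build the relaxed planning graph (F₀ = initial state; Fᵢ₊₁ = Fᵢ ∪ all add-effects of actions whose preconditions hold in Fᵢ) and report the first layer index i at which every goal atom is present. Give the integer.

3

F0 = init (9 atoms)
F1 = F0 ∪ {at(b), at(d), near(b,b), ready(b,f), ready(d,b), ready(d,f)}  (15 atoms)
F2 = F1 ∪ {at(f), near(d,d), ready(b,b), ready(e,e), ready(f,f)}  (20 atoms)
F3 = F2 ∪ {at(e), inpos(b,b), inpos(d,d), inpos(f,f)}  (24 atoms)
goal ⊆ F3  ⇒  h_max = 3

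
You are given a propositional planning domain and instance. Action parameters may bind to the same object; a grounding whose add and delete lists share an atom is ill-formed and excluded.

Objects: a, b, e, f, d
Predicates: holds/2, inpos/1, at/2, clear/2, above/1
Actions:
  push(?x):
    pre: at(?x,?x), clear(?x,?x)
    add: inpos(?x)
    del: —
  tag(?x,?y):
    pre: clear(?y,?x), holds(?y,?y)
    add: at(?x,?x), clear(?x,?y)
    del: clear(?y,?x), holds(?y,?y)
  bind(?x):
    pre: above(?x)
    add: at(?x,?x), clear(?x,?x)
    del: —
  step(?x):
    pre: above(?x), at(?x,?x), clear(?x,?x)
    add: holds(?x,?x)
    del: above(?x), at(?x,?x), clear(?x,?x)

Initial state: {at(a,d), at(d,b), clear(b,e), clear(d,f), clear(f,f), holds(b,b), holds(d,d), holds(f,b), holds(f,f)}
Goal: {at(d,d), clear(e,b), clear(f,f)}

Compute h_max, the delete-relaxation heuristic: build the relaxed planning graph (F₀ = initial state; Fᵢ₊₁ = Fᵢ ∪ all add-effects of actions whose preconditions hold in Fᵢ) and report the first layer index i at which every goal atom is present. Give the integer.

F0 = init (9 atoms)
F1 = F0 ∪ {at(e,e), at(f,f), clear(e,b), clear(f,d)}  (13 atoms)
F2 = F1 ∪ {at(d,d), inpos(f)}  (15 atoms)
goal ⊆ F2  ⇒  h_max = 2

2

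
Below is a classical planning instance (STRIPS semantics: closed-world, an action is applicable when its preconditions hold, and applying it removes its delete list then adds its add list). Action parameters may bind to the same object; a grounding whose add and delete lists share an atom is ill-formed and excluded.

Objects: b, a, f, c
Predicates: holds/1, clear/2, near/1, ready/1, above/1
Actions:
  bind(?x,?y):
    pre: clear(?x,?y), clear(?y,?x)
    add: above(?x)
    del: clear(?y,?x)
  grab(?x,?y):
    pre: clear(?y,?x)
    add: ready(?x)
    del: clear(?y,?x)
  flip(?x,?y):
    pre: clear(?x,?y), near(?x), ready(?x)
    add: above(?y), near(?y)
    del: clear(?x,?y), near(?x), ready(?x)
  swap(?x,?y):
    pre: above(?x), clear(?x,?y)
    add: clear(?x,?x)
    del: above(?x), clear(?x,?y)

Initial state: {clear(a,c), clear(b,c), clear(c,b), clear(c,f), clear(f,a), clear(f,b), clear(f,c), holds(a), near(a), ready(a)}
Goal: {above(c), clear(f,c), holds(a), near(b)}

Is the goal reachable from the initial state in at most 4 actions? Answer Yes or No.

Yes

1. grab(c,b)  →  {clear(a,c), clear(c,b), clear(c,f), clear(f,a), clear(f,b), clear(f,c), holds(a), near(a), ready(a), ready(c)}
2. flip(a,c)  →  {above(c), clear(c,b), clear(c,f), clear(f,a), clear(f,b), clear(f,c), holds(a), near(c), ready(c)}
3. flip(c,b)  →  {above(b), above(c), clear(c,f), clear(f,a), clear(f,b), clear(f,c), holds(a), near(b)}
optimal plan length = 3; 3 ≤ 4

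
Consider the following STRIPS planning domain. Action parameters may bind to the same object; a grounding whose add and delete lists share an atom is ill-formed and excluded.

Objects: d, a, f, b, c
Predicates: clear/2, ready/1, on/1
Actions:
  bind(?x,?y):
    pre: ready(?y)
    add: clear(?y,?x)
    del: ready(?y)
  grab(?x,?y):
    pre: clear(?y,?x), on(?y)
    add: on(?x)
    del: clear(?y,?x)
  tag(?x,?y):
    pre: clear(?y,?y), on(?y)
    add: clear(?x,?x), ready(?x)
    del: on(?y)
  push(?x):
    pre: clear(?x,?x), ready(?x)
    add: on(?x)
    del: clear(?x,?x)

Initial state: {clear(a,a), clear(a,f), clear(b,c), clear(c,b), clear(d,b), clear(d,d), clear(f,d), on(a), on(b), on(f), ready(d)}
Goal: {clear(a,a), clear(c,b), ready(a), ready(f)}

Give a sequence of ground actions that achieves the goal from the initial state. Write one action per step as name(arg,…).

1. tag(f,a)  →  {clear(a,a), clear(a,f), clear(b,c), clear(c,b), clear(d,b), clear(d,d), clear(f,d), clear(f,f), on(b), on(f), ready(d), ready(f)}
2. tag(a,f)  →  {clear(a,a), clear(a,f), clear(b,c), clear(c,b), clear(d,b), clear(d,d), clear(f,d), clear(f,f), on(b), ready(a), ready(d), ready(f)}

tag(f,a); tag(a,f)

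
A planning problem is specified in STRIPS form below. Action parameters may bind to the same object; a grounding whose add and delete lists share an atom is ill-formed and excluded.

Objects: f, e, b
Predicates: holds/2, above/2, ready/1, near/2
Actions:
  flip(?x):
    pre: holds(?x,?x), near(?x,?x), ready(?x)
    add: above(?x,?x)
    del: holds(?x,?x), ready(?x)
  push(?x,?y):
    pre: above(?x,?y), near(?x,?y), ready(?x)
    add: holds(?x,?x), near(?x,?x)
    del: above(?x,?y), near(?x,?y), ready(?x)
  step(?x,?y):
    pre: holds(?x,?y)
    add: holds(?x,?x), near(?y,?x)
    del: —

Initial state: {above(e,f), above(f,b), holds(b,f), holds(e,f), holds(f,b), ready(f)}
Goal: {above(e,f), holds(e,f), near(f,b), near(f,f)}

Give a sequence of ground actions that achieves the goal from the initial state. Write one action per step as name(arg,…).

1. step(f,b)  →  {above(e,f), above(f,b), holds(b,f), holds(e,f), holds(f,b), holds(f,f), near(b,f), ready(f)}
2. step(f,f)  →  {above(e,f), above(f,b), holds(b,f), holds(e,f), holds(f,b), holds(f,f), near(b,f), near(f,f), ready(f)}
3. step(b,f)  →  {above(e,f), above(f,b), holds(b,b), holds(b,f), holds(e,f), holds(f,b), holds(f,f), near(b,f), near(f,b), near(f,f), ready(f)}

step(f,b); step(f,f); step(b,f)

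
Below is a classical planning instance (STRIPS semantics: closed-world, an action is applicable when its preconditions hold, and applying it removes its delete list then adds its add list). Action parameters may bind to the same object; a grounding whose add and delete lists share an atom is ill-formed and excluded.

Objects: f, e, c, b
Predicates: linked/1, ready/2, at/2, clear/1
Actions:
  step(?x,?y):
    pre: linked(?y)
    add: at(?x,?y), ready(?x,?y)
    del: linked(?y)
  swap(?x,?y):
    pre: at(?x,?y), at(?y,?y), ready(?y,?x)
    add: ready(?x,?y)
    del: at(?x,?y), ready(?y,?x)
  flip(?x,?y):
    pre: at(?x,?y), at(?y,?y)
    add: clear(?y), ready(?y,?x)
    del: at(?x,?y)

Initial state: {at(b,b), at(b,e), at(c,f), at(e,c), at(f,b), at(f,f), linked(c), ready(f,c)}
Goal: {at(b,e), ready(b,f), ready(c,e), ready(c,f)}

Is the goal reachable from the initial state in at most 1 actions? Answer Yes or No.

No

1. step(c,c)  →  {at(b,b), at(b,e), at(c,c), at(c,f), at(e,c), at(f,b), at(f,f), ready(c,c), ready(f,c)}
2. swap(c,f)  →  {at(b,b), at(b,e), at(c,c), at(e,c), at(f,b), at(f,f), ready(c,c), ready(c,f)}
3. flip(f,b)  →  {at(b,b), at(b,e), at(c,c), at(e,c), at(f,f), clear(b), ready(b,f), ready(c,c), ready(c,f)}
4. flip(e,c)  →  {at(b,b), at(b,e), at(c,c), at(f,f), clear(b), clear(c), ready(b,f), ready(c,c), ready(c,e), ready(c,f)}
optimal plan length = 4; 4 > 1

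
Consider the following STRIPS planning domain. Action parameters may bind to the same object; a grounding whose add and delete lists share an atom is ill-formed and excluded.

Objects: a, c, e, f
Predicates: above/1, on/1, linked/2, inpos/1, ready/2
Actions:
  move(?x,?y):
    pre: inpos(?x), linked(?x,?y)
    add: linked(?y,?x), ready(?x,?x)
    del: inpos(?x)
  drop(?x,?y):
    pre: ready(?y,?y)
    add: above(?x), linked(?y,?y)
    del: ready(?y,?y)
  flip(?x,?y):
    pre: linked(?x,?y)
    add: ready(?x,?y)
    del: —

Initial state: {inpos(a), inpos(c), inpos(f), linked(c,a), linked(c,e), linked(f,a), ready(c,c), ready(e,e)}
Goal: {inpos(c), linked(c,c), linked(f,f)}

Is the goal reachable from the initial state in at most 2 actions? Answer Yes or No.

No

1. move(f,a)  →  {inpos(a), inpos(c), linked(a,f), linked(c,a), linked(c,e), linked(f,a), ready(c,c), ready(e,e), ready(f,f)}
2. drop(a,c)  →  {above(a), inpos(a), inpos(c), linked(a,f), linked(c,a), linked(c,c), linked(c,e), linked(f,a), ready(e,e), ready(f,f)}
3. drop(a,f)  →  {above(a), inpos(a), inpos(c), linked(a,f), linked(c,a), linked(c,c), linked(c,e), linked(f,a), linked(f,f), ready(e,e)}
optimal plan length = 3; 3 > 2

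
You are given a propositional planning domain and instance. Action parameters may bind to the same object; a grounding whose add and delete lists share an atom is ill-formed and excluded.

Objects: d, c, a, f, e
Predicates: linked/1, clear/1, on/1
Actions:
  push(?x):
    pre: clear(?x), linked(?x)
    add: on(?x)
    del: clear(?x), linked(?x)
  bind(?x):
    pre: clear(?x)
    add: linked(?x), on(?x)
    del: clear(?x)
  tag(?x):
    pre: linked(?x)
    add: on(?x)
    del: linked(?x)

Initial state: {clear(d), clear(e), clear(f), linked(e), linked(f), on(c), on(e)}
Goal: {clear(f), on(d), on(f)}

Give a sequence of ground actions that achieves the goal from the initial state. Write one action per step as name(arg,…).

bind(d); tag(f)

1. bind(d)  →  {clear(e), clear(f), linked(d), linked(e), linked(f), on(c), on(d), on(e)}
2. tag(f)  →  {clear(e), clear(f), linked(d), linked(e), on(c), on(d), on(e), on(f)}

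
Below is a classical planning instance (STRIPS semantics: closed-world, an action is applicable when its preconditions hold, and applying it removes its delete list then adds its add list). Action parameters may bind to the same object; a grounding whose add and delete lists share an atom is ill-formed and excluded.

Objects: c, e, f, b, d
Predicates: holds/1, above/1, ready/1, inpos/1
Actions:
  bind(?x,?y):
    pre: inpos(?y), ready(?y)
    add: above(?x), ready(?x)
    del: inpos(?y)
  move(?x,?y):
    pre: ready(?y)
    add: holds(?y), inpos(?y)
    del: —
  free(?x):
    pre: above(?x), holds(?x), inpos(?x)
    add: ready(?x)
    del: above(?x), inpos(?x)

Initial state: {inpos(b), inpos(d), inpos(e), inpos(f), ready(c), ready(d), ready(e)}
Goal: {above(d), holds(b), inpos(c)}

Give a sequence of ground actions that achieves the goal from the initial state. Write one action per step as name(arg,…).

bind(b,e); bind(d,b); move(c,c); move(c,b)

1. bind(b,e)  →  {above(b), inpos(b), inpos(d), inpos(f), ready(b), ready(c), ready(d), ready(e)}
2. bind(d,b)  →  {above(b), above(d), inpos(d), inpos(f), ready(b), ready(c), ready(d), ready(e)}
3. move(c,c)  →  {above(b), above(d), holds(c), inpos(c), inpos(d), inpos(f), ready(b), ready(c), ready(d), ready(e)}
4. move(c,b)  →  {above(b), above(d), holds(b), holds(c), inpos(b), inpos(c), inpos(d), inpos(f), ready(b), ready(c), ready(d), ready(e)}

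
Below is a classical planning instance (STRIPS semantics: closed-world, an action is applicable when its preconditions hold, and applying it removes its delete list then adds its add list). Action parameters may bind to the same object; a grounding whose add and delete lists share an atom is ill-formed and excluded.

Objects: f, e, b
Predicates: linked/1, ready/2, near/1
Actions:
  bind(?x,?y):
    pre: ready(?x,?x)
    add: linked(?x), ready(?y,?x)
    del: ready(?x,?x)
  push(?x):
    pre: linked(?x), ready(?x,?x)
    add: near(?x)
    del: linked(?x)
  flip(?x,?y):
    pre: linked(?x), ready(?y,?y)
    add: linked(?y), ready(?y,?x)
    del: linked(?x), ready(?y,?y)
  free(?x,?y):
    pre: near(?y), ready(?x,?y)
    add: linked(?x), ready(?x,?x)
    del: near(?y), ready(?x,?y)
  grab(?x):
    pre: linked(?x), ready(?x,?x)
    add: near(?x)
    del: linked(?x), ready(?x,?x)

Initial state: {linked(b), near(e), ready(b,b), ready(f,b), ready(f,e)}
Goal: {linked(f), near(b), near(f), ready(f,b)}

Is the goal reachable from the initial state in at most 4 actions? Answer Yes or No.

1. push(b)  →  {near(b), near(e), ready(b,b), ready(f,b), ready(f,e)}
2. free(f,e)  →  {linked(f), near(b), ready(b,b), ready(f,b), ready(f,f)}
3. push(f)  →  {near(b), near(f), ready(b,b), ready(f,b), ready(f,f)}
4. bind(f,e)  →  {linked(f), near(b), near(f), ready(b,b), ready(e,f), ready(f,b)}
optimal plan length = 4; 4 ≤ 4

Yes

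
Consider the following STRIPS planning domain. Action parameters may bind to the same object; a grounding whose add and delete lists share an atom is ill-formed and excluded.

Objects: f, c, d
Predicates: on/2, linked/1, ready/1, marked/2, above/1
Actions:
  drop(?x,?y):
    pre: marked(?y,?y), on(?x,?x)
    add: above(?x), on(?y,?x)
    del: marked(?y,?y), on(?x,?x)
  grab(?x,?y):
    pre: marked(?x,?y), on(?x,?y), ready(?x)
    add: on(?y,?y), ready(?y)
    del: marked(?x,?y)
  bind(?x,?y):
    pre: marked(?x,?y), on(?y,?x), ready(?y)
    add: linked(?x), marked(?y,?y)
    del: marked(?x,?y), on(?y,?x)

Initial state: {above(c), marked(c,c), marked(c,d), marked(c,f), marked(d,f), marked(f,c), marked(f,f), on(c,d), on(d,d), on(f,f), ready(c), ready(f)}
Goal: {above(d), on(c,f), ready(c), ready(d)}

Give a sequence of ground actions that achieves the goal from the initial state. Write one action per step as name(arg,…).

drop(f,c); drop(d,f); grab(c,d)

1. drop(f,c)  →  {above(c), above(f), marked(c,d), marked(c,f), marked(d,f), marked(f,c), marked(f,f), on(c,d), on(c,f), on(d,d), ready(c), ready(f)}
2. drop(d,f)  →  {above(c), above(d), above(f), marked(c,d), marked(c,f), marked(d,f), marked(f,c), on(c,d), on(c,f), on(f,d), ready(c), ready(f)}
3. grab(c,d)  →  {above(c), above(d), above(f), marked(c,f), marked(d,f), marked(f,c), on(c,d), on(c,f), on(d,d), on(f,d), ready(c), ready(d), ready(f)}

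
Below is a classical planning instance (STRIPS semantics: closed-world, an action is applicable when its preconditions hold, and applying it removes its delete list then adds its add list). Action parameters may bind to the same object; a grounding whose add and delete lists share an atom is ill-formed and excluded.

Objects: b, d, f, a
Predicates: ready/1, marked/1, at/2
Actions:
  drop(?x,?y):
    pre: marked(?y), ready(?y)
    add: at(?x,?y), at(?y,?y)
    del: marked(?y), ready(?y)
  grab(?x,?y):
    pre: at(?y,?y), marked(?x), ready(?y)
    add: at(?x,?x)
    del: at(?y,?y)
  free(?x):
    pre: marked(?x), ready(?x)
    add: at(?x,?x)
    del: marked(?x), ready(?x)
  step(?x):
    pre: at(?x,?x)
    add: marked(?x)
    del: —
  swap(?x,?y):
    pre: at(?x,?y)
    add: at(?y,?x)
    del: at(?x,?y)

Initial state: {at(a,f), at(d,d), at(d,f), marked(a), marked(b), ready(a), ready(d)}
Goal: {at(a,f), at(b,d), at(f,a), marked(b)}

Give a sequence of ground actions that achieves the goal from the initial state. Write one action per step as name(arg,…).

1. drop(f,a)  →  {at(a,a), at(a,f), at(d,d), at(d,f), at(f,a), marked(b), ready(d)}
2. step(d)  →  {at(a,a), at(a,f), at(d,d), at(d,f), at(f,a), marked(b), marked(d), ready(d)}
3. drop(b,d)  →  {at(a,a), at(a,f), at(b,d), at(d,d), at(d,f), at(f,a), marked(b)}

drop(f,a); step(d); drop(b,d)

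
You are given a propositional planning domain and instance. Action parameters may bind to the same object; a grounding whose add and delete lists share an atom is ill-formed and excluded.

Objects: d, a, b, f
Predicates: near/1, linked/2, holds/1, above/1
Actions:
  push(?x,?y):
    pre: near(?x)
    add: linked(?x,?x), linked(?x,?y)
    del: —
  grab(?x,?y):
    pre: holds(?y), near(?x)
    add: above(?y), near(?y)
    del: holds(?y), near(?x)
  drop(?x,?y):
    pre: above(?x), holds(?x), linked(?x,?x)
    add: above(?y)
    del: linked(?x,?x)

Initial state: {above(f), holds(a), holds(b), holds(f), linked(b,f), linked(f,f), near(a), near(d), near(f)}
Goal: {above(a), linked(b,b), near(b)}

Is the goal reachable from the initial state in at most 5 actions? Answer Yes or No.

Yes

1. grab(d,a)  →  {above(a), above(f), holds(b), holds(f), linked(b,f), linked(f,f), near(a), near(f)}
2. grab(a,b)  →  {above(a), above(b), above(f), holds(f), linked(b,f), linked(f,f), near(b), near(f)}
3. push(b,d)  →  {above(a), above(b), above(f), holds(f), linked(b,b), linked(b,d), linked(b,f), linked(f,f), near(b), near(f)}
optimal plan length = 3; 3 ≤ 5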